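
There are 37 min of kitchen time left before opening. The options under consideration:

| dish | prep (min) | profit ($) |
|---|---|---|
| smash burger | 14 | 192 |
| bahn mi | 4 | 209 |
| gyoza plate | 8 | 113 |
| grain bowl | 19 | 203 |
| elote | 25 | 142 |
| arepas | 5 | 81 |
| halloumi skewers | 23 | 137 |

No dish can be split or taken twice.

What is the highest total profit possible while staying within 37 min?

606

Taking the top-ratio dishes first gives smash burger + bahn mi + gyoza plate + arepas for 595 (31 min).
Dropping smash burger frees 14 min; slotting in grain bowl (19 min) lifts the total to 606 at 36 min.
Runner-up smash burger + bahn mi + grain bowl tops out at 604.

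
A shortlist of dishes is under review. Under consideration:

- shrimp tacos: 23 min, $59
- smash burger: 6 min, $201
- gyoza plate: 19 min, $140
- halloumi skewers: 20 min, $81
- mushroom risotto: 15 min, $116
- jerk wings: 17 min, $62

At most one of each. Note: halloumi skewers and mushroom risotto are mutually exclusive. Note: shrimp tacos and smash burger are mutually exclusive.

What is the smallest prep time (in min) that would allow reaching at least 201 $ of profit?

Look for the lowest-prep combination reaching 201.
smash burger: 201 profit at 6 min.
No combination under 6 min hits 201.

6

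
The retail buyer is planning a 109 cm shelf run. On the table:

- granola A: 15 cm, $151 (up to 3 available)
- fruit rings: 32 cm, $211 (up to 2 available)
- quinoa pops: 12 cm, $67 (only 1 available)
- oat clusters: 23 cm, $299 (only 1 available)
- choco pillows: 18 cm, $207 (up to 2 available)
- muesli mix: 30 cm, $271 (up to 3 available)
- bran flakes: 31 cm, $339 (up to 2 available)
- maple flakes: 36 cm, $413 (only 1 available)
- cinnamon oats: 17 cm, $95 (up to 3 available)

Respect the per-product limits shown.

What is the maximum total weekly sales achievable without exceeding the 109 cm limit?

1258

By weekly sales per cm: oat clusters 13.00, choco pillows 11.50, maple flakes 11.47 lead.
The ratio heuristic lands on quinoa pops + oat clusters + 2×choco pillows + maple flakes (1193) but leaves 2 cm idle.
Replace quinoa pops and choco pillows with bran flakes: the trade gains 65 net, giving 1258 at 108 cm.
Every other selection either busts 109 cm or exceeds an availability limit or fails to beat 1258.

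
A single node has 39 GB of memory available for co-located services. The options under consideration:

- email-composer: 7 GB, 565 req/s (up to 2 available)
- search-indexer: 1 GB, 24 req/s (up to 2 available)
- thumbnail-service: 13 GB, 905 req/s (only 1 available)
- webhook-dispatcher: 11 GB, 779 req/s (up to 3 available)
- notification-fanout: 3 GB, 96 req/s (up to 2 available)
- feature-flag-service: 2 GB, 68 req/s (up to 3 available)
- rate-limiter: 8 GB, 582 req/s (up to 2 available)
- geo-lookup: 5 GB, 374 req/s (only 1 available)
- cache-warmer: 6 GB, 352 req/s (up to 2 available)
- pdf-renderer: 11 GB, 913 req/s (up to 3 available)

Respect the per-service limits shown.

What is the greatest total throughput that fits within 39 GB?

Search-indexer + geo-lookup + 3×pdf-renderer uses 39 of the 39 GB and totals 3137.

3137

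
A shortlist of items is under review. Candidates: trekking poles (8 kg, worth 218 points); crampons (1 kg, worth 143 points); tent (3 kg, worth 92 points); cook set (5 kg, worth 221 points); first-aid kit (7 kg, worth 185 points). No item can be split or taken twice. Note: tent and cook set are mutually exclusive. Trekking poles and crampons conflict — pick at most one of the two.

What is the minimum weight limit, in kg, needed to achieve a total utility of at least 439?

13

Look for the lowest-weight combination reaching 439.
trekking poles + cook set: 439 utility at 13 kg.
No combination under 13 kg hits 439.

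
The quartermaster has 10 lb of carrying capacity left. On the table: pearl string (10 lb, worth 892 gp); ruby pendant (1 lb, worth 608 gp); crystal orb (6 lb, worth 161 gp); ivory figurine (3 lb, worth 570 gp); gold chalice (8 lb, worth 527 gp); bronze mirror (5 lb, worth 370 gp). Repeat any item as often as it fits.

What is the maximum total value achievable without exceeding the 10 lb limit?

10×ruby pendant uses 10 of the 10 lb and totals 6080.
That's the maximum — no swap from here does better than 6080.

6080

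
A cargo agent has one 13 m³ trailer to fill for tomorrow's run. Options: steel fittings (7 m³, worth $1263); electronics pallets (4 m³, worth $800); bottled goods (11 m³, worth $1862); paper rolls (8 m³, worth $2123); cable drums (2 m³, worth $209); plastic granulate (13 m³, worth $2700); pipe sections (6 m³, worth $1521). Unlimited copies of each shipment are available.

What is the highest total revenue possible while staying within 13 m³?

Density check — paper rolls 265.38, pipe sections 253.50, plastic granulate 207.69 are the best per m³.
Filling by ratio: electronics pallets + paper rolls for 2923, with 1 m³ left unused.
Replace electronics pallets and paper rolls with 2×pipe sections: the trade gains 119 net, giving 3042 at 12 m³.
Nothing else within 13 m³ beats 3042.

3042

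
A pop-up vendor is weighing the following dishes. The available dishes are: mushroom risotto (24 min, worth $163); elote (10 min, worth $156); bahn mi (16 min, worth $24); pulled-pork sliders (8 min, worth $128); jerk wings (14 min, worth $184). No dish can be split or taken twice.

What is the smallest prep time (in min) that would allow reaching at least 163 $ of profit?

Minimise min subject to total profit ≥ 163.
jerk wings: 184 profit at 14 min.
Any bundle with less than 14 min falls short of 163.

14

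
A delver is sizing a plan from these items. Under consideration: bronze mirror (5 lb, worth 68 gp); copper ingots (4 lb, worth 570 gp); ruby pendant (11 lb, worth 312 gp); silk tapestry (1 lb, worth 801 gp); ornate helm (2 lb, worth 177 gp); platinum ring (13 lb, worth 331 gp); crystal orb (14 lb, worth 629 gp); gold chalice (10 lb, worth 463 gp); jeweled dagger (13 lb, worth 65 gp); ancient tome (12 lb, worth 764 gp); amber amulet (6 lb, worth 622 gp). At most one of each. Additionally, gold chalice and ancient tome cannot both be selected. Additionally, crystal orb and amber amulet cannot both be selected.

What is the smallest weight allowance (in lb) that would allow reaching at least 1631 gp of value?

11

Need the lightest bundle worth ≥ 1631.
copper ingots + silk tapestry + amber amulet reaches 1993 using 11 lb.
No combination under 11 lb hits 1631.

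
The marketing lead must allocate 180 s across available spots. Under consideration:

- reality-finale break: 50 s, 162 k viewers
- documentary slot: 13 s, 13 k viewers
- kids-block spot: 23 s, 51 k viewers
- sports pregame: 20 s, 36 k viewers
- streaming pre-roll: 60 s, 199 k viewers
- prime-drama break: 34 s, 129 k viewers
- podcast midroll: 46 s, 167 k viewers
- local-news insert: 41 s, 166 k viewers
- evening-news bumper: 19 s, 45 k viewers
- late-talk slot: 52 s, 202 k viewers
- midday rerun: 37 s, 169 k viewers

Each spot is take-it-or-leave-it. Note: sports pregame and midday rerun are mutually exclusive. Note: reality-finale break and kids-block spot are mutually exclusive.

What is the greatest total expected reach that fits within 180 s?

704

Filling by ratio: documentary slot + prime-drama break + local-news insert + late-talk slot + midday rerun for 679, with 3 s left unused.
Dropping documentary slot and prime-drama break frees 47 s; slotting in podcast midroll (46 s) lifts the total to 704 at 176 s.
The spare 4 s is too small for any remaining spot, and no feasible exchange beats 704.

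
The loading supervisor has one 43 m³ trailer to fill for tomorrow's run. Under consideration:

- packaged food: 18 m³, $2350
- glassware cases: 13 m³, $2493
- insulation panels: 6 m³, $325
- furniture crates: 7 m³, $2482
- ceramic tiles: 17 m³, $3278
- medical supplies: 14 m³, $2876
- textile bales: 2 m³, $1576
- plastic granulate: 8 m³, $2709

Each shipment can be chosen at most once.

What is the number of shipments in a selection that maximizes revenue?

4

The maximum revenue within 43 m³ is 10560.
One optimal bundle: glassware cases + furniture crates + medical supplies + plastic granulate (42 m³).
All optima have 4 shipments.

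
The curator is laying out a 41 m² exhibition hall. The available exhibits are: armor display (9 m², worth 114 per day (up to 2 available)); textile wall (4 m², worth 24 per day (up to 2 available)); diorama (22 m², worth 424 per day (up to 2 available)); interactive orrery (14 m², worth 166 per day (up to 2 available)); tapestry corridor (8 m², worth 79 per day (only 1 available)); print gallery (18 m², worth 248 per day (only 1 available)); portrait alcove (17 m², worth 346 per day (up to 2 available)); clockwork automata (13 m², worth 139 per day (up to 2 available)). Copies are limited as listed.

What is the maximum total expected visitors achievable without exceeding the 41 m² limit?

770

Filling by ratio: textile wall + 2×portrait alcove for 716, with 3 m² left unused.
Replace textile wall and portrait alcove with diorama: the trade gains 54 net, giving 770 at 39 m².
That's the maximum — no swap from here does better than 770.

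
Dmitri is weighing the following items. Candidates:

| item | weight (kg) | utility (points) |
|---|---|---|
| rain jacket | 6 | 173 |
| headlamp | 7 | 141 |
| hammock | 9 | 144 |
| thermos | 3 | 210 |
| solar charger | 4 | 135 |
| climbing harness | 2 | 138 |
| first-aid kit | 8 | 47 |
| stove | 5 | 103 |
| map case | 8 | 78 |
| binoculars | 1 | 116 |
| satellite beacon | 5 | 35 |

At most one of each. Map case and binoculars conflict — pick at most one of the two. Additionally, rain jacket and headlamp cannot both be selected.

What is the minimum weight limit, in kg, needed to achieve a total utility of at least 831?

Minimise kg subject to total utility ≥ 831.
rain jacket + thermos + solar charger + climbing harness + stove + binoculars: 875 utility at 21 kg.
Any bundle with less than 21 kg falls short of 831.

21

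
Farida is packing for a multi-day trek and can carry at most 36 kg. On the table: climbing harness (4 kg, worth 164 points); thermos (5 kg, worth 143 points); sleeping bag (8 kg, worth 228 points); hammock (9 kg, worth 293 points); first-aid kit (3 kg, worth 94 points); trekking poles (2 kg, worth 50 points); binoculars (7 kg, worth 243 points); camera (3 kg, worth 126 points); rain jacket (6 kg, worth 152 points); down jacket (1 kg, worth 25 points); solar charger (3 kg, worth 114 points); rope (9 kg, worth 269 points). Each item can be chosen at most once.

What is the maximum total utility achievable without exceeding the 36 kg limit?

Greedy by ratio would take climbing harness + thermos + hammock + first-aid kit + trekking poles + binoculars + camera + solar charger: 36 kg used, total 1227.
But climbing harness + hammock + binoculars + camera + down jacket + solar charger + rope fits in 36 kg and reaches 1234.

1234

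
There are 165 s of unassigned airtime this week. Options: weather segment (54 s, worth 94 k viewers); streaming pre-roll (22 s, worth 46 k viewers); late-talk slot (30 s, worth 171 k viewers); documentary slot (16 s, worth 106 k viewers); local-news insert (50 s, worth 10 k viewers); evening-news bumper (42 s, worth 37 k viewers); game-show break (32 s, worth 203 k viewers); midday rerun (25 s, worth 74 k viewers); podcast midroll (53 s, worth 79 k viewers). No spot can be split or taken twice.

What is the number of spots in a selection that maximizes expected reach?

5

Best achievable expected reach is 648.
One optimal bundle: weather segment + late-talk slot + documentary slot + game-show break + midday rerun (157 s).
All optima have 5 spots.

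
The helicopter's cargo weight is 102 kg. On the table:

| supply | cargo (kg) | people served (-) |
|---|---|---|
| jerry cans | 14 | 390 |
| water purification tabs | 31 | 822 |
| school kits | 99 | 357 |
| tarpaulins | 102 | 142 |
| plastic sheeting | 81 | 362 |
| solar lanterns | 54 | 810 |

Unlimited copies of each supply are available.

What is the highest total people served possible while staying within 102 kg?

Taking the top-ratio supplies first gives 7×jerry cans for 2730 (98 kg).
Replace 2×jerry cans with water purification tabs: the trade gains 42 net, giving 2772 at 101 kg.

2772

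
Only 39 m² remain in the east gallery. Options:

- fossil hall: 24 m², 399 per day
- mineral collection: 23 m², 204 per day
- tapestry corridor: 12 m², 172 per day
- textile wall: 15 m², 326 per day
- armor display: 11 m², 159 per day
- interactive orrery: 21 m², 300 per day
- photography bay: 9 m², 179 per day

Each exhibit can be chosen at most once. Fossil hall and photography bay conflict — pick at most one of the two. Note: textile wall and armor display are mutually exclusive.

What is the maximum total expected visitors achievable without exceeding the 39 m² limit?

725

Best packing: fossil hall + textile wall — 39 m², 725 total.
Next best is tapestry corridor + textile wall + photography bay at 677 (36 m²) — short by 48.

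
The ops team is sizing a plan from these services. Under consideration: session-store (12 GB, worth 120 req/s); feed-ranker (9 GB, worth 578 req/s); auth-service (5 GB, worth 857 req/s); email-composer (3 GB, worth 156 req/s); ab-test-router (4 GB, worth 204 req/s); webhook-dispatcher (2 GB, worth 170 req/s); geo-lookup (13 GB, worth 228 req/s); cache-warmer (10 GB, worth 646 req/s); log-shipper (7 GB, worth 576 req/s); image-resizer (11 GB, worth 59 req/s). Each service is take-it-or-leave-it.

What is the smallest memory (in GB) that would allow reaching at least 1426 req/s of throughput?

Minimise GB subject to total throughput ≥ 1426.
auth-service + log-shipper: 1433 throughput at 12 GB.
Any bundle with less than 12 GB falls short of 1426.

12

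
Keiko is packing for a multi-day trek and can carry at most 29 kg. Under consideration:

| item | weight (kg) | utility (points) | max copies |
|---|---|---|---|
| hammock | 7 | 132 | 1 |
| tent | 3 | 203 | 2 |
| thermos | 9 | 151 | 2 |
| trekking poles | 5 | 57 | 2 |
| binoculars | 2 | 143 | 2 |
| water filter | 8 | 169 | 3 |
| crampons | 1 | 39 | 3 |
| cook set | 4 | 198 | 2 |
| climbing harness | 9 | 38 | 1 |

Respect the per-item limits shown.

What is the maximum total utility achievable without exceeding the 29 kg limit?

1374

2×tent + 2×binoculars + water filter + 3×crampons + 2×cook set uses 29 of the 29 kg and totals 1374.
That's the maximum — no swap from here does better than 1374.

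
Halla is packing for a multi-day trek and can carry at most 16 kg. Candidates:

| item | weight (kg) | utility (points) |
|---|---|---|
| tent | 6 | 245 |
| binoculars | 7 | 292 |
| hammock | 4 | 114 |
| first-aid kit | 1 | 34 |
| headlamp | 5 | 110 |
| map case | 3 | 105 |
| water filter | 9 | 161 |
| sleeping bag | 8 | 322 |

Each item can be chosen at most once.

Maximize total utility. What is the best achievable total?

648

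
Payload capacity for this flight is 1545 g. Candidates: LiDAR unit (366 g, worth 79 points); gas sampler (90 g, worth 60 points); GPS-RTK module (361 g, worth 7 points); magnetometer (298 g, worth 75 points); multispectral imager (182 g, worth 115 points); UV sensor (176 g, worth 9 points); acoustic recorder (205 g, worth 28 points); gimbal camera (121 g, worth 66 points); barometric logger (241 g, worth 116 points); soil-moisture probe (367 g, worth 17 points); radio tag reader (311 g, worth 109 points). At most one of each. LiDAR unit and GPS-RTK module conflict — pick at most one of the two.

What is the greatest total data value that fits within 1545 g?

573

The ratio heuristic lands on gas sampler + magnetometer + multispectral imager + acoustic recorder + gimbal camera + barometric logger + radio tag reader (569) but leaves 97 g idle.
Replace magnetometer with LiDAR unit: the trade gains 4 net, giving 573 at 1516 g.
The closest alternative, gas sampler + magnetometer + multispectral imager + acoustic recorder + gimbal camera + barometric logger + radio tag reader, reaches only 569.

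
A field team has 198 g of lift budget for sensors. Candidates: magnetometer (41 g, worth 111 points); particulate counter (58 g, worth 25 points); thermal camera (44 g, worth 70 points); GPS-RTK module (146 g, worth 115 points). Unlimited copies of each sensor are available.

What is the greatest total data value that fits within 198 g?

Taking 4×magnetometer: 164 g used, 444 in data value.
Every other selection either busts 198 g or fails to beat 444.

444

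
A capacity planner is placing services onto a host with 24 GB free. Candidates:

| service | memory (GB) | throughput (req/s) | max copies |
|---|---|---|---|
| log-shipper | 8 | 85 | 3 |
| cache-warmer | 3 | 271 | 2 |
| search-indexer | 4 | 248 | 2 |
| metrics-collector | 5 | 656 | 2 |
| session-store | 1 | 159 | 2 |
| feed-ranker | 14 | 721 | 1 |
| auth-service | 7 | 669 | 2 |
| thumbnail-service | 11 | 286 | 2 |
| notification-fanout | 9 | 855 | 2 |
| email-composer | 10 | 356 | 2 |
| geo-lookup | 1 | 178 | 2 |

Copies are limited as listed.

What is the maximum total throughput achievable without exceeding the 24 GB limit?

2926

Ranking by ratio (throughput/GB): geo-lookup 178.00, session-store 159.00, metrics-collector 131.20.
Cache-warmer + 2×metrics-collector + 2×session-store + auth-service + 2×geo-lookup uses 24 of the 24 GB and totals 2926.
That's the maximum — no swap from here does better than 2926.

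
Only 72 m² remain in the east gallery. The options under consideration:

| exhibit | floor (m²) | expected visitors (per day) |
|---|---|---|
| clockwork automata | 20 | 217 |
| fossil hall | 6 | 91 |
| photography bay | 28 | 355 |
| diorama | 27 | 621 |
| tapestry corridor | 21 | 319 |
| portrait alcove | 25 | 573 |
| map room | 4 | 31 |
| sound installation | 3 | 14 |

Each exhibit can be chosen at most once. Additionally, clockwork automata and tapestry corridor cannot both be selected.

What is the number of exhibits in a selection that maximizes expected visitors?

3

Optimal total is 1411.
clockwork automata + diorama + portrait alcove hits 1411 at 72 m².
Any selection reaching 1411 contains exactly 3 exhibits.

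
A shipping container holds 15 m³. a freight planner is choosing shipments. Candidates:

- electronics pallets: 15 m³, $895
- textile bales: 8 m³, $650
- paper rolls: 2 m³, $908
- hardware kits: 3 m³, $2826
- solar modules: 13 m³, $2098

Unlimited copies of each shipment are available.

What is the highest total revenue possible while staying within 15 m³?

14130

5×hardware kits uses 15 of the 15 m³ and totals 14130.
Every other selection either busts 15 m³ or fails to beat 14130.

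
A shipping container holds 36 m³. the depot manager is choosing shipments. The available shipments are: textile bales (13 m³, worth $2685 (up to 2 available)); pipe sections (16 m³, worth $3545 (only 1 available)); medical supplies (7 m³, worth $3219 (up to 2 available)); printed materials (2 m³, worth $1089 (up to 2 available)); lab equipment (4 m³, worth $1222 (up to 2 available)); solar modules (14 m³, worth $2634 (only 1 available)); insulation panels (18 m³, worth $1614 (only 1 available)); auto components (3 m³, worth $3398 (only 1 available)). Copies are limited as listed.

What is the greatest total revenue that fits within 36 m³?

Density check — auto components 1132.67, printed materials 544.50, medical supplies 459.86, lab equipment 305.50 are the best per m³.
Greedy by ratio would take 2×medical supplies + 2×printed materials + 2×lab equipment + auto components: 29 m³ used, total 14458.
Dropping printed materials and lab equipment frees 6 m³; slotting in textile bales (13 m³) lifts the total to 14832 at 36 m³.
No other feasible combination exceeds 14832.

14832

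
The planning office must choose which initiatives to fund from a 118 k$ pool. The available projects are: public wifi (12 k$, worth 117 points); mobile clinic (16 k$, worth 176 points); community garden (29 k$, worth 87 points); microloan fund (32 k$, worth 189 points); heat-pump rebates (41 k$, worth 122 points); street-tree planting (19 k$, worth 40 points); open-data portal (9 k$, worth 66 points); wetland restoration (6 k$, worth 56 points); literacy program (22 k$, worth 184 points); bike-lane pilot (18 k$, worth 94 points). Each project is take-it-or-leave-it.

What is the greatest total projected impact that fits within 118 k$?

882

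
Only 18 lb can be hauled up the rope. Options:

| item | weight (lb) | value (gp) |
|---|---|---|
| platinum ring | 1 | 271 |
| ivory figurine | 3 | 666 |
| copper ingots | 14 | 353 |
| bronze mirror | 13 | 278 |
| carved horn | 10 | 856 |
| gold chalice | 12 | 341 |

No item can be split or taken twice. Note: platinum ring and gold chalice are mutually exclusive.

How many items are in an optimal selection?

3

The maximum value within 18 lb is 1793.
One optimal bundle: platinum ring + ivory figurine + carved horn (14 lb).
Any selection reaching 1793 contains exactly 3 items.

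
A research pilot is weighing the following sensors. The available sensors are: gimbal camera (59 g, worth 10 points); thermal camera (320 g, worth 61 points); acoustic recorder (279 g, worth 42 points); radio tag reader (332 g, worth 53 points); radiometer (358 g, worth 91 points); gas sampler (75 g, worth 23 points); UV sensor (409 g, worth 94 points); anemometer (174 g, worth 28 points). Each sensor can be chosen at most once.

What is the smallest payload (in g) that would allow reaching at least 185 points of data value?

767

Need the lightest bundle worth ≥ 185.
radiometer + UV sensor: 185 data value at 767 g.
Below 767 g the best achievable stays under 185.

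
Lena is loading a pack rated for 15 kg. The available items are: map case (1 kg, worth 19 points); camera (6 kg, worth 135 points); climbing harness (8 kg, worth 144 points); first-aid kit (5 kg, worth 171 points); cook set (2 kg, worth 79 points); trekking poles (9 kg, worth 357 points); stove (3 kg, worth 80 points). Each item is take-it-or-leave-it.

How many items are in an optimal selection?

The maximum utility within 15 kg is 547.
For example map case + first-aid kit + trekking poles achieves it, using 15 kg.
Any selection reaching 547 contains exactly 3 items.

3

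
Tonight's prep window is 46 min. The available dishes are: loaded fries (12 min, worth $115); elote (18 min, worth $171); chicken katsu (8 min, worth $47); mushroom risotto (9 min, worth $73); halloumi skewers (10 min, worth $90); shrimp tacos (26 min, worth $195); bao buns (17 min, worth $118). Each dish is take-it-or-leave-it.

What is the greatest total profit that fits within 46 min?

381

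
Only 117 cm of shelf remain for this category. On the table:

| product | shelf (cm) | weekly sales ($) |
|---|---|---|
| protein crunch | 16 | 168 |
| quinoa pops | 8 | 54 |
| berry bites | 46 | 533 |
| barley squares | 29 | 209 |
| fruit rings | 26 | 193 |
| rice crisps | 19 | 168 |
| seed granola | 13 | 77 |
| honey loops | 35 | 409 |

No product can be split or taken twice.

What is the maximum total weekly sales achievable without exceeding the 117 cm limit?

Ranking by ratio (weekly sales/cm): honey loops 11.69, berry bites 11.59, protein crunch 10.50, rice crisps 8.84.
Best packing: protein crunch + berry bites + rice crisps + honey loops — 116 cm, 1278 total.

1278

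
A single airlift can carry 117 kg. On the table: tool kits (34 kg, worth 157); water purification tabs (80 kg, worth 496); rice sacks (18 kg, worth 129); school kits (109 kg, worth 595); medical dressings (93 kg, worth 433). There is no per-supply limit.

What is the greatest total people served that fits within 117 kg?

Taking 6×rice sacks: 108 kg used, 774 in people served.

774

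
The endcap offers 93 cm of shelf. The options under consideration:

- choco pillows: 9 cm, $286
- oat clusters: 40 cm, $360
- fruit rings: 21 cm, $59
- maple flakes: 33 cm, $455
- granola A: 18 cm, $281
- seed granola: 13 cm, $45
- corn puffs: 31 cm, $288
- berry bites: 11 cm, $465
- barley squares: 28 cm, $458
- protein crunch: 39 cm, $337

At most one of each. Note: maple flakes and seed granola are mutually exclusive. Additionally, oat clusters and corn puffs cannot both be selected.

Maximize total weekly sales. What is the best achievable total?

Filling by ratio: choco pillows + granola A + seed granola + berry bites + barley squares for 1535, with 14 cm left unused.
The 31 cm tied up in granola A and seed granola is better spent on maple flakes — total rises to 1664 (81 cm).

1664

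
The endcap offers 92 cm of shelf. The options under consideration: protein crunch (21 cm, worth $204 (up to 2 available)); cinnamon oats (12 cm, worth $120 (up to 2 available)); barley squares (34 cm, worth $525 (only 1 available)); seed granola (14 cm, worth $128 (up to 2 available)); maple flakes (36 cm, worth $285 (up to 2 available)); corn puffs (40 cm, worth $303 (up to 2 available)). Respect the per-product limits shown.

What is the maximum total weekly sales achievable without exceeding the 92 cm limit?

1061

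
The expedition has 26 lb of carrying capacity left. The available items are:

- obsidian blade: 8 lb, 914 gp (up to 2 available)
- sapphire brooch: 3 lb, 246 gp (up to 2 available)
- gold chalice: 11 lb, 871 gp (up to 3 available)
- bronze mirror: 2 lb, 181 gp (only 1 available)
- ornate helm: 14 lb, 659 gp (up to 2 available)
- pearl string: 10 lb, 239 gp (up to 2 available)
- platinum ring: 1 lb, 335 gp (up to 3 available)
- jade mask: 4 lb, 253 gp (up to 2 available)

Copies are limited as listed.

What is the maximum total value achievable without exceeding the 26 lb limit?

3332

Taking the top-ratio items first gives 2×obsidian blade + sapphire brooch + bronze mirror + 3×platinum ring for 3260 (24 lb).
Dropping bronze mirror frees 2 lb; slotting in jade mask (4 lb) lifts the total to 3332 at 26 lb.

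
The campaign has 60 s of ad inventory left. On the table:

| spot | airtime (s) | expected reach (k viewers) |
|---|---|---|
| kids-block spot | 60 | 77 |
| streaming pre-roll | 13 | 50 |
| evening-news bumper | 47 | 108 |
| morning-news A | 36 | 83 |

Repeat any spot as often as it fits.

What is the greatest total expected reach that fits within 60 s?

4×streaming pre-roll uses 52 of the 60 s and totals 200.

200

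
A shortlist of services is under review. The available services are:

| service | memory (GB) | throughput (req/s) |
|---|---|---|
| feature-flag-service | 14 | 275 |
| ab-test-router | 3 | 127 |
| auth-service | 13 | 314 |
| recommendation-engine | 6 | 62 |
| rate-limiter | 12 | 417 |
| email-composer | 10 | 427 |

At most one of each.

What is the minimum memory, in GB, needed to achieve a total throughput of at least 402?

10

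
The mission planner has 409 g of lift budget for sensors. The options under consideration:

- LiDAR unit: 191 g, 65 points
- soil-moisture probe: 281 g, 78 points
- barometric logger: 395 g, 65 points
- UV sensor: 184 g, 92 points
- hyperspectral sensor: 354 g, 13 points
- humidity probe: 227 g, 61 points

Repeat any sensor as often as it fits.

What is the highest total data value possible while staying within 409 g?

Density check — UV sensor 0.50, LiDAR unit 0.34, soil-moisture probe 0.28 are the best per g.
2×UV sensor uses 368 of the 409 g and totals 184.

184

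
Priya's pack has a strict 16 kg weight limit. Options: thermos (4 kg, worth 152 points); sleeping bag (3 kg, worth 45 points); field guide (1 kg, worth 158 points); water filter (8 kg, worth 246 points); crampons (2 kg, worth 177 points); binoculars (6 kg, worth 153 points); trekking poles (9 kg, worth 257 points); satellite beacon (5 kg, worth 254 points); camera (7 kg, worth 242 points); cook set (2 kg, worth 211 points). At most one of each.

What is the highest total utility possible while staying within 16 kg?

953

Greedy by ratio would take thermos + field guide + crampons + satellite beacon + cook set: 14 kg used, total 952.
The 4 kg tied up in thermos is better spent on binoculars — total rises to 953 (16 kg).
No other feasible combination exceeds 953.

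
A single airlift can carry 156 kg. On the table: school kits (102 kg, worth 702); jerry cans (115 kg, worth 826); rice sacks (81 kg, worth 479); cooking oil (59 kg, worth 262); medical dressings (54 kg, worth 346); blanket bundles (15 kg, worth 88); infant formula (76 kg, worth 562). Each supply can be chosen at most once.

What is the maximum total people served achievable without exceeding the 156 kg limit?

1048

The ratio heuristic lands on medical dressings + blanket bundles + infant formula (996) but leaves 11 kg idle.
Dropping blanket bundles and infant formula frees 91 kg; slotting in school kits (102 kg) lifts the total to 1048 at 156 kg.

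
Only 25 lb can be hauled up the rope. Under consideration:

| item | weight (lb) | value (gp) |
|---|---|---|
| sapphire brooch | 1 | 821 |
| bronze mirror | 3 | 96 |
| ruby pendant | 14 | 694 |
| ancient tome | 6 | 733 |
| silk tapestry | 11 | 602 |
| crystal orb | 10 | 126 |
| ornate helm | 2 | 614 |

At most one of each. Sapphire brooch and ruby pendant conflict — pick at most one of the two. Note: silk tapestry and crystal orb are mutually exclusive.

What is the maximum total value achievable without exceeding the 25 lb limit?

Best packing: sapphire brooch + bronze mirror + ancient tome + silk tapestry + ornate helm — 23 lb, 2866 total.
Every other selection either busts 25 lb or breaks a pairing rule or fails to beat 2866.

2866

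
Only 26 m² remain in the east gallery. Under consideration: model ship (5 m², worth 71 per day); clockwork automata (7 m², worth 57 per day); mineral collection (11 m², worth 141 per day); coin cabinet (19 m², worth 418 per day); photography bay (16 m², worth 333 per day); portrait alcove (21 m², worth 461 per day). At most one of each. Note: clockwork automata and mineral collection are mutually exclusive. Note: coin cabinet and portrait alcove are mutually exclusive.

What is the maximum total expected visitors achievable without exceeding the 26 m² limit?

Filling by ratio: model ship + coin cabinet for 489, with 2 m² left unused.
The 19 m² tied up in coin cabinet is better spent on portrait alcove — total rises to 532 (26 m²).

532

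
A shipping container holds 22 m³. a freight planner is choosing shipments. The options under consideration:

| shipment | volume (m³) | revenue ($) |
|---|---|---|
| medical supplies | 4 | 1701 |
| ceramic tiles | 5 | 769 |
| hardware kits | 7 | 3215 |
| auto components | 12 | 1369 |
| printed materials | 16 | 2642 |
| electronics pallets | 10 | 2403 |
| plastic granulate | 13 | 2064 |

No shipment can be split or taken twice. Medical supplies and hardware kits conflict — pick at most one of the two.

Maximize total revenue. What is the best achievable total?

6387

Density check — hardware kits 459.29, medical supplies 425.25, electronics pallets 240.30, printed materials 165.12 are the best per m³.
Taking ceramic tiles + hardware kits + electronics pallets: 22 m³ used, 6387 in revenue.
No other feasible combination exceeds 6387.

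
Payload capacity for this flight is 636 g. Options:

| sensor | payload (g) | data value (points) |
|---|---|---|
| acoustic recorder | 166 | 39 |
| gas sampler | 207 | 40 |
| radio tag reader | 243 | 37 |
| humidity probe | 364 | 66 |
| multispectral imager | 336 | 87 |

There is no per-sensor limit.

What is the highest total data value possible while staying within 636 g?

The ratio heuristic lands on acoustic recorder + multispectral imager (126) but leaves 134 g idle.
Replace acoustic recorder with gas sampler: the trade gains 1 net, giving 127 at 543 g.

127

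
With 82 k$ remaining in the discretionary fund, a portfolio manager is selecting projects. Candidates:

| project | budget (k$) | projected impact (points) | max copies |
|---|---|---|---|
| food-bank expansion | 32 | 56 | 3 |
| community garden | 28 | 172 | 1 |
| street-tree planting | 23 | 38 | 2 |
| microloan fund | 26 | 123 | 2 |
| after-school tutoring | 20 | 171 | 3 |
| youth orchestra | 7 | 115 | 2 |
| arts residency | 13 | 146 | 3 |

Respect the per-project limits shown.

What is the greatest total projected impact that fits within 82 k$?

864

A density-first pass picks after-school tutoring + 2×youth orchestra + 3×arts residency — 839 at 73 k$.
Replace arts residency with after-school tutoring: the trade gains 25 net, giving 864 at 80 k$.
Every other selection either busts 82 k$ or exceeds an availability limit or fails to beat 864.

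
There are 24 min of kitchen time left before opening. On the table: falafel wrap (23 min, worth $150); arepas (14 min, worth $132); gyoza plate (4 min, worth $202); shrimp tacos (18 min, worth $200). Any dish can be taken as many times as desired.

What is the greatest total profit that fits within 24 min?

Ranking by ratio (profit/min): gyoza plate 50.50, shrimp tacos 11.11, arepas 9.43, falafel wrap 6.52.
6×gyoza plate uses 24 of the 24 min and totals 1212.
Nothing else within 24 min beats 1212.

1212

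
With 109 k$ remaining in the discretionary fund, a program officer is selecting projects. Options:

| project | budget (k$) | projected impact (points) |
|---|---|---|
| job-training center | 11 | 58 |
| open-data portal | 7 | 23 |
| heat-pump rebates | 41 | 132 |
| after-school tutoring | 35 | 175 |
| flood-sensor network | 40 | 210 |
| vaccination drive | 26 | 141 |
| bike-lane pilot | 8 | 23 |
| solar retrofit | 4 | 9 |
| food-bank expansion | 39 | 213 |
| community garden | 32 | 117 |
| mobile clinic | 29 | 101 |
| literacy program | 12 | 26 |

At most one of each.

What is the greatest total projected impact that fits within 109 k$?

By projected impact per k$: food-bank expansion 5.46, vaccination drive 5.42, job-training center 5.27 lead.
The ratio heuristic lands on job-training center + vaccination drive + food-bank expansion + community garden (529) but leaves 1 k$ idle.
The 43 k$ tied up in job-training center and community garden is better spent on flood-sensor network + solar retrofit — total rises to 573 (109 k$).
Runner-up flood-sensor network + vaccination drive + food-bank expansion tops out at 564.

573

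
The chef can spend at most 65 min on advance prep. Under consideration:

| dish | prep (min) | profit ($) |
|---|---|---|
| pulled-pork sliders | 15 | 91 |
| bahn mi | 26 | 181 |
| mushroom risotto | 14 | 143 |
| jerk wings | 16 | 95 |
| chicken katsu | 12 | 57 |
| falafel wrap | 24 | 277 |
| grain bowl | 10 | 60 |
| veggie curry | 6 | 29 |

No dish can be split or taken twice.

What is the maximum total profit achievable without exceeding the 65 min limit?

601

Density check — falafel wrap 11.54, mushroom risotto 10.21, bahn mi 6.96 are the best per min.
Taking bahn mi + mushroom risotto + falafel wrap: 64 min used, 601 in profit.
Nothing else within 65 min beats 601.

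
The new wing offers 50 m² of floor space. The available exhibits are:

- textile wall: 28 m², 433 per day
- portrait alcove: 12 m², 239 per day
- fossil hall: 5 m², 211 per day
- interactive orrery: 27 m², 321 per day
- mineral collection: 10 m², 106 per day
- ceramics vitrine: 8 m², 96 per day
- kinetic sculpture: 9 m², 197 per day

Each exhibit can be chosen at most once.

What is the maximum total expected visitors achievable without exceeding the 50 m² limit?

Greedy by ratio would take portrait alcove + fossil hall + mineral collection + ceramics vitrine + kinetic sculpture: 44 m² used, total 849.
Dropping portrait alcove and mineral collection frees 22 m²; slotting in textile wall (28 m²) lifts the total to 937 at 50 m².
Nothing else within 50 m² beats 937.

937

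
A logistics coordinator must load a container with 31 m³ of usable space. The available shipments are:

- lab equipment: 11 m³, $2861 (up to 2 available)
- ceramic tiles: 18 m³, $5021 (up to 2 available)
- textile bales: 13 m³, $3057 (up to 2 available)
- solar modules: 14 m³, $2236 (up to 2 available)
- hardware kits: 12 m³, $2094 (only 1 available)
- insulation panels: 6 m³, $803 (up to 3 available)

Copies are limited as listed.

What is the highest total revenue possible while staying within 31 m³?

8078

Density check — ceramic tiles 278.94, lab equipment 260.09, textile bales 235.15, hardware kits 174.50 are the best per m³.
A density-first pass picks lab equipment + ceramic tiles — 7882 at 29 m³.
Replace lab equipment with textile bales: the trade gains 196 net, giving 8078 at 31 m³.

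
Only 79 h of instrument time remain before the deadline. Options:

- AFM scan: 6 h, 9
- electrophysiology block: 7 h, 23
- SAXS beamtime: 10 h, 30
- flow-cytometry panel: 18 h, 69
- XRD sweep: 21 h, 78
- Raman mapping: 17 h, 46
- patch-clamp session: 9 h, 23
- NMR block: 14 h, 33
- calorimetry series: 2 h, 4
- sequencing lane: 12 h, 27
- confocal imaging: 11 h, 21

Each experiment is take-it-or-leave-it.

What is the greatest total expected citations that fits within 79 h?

The ratio heuristic lands on electrophysiology block + SAXS beamtime + flow-cytometry panel + XRD sweep + Raman mapping + calorimetry series (250) but leaves 4 h idle.
Dropping Raman mapping and calorimetry series frees 19 h; slotting in patch-clamp session + NMR block (23 h) lifts the total to 256 at 79 h.
Nothing else within 79 h beats 256.

256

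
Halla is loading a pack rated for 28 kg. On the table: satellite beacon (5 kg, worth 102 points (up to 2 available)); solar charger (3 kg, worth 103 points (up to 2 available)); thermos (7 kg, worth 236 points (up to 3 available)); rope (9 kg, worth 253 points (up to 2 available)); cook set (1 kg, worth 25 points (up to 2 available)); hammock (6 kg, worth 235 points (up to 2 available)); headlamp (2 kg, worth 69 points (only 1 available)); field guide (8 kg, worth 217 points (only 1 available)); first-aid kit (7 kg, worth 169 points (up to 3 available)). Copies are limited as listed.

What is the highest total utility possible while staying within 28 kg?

Greedy by ratio would take 2×solar charger + thermos + cook set + 2×hammock + headlamp: 28 kg used, total 1006.
Replace 2×solar charger and cook set with thermos: the trade gains 5 net, giving 1011 at 28 kg.
No other feasible combination exceeds 1011.

1011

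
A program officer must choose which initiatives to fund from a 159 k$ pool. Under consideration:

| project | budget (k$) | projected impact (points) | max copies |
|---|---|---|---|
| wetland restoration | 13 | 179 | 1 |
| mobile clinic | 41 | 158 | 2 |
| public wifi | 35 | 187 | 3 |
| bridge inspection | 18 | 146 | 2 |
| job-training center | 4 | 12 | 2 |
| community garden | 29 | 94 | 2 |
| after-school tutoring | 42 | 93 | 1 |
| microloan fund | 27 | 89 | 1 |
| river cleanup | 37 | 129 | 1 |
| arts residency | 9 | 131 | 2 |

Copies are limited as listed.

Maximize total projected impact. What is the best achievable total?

1160

By projected impact per k$: arts residency 14.56, wetland restoration 13.77, bridge inspection 8.11, public wifi 5.34 lead.
Greedy by ratio would take wetland restoration + 2×public wifi + 2×bridge inspection + 2×job-training center + 2×arts residency: 145 k$ used, total 1131.
Replace bridge inspection and job-training center with public wifi: the trade gains 29 net, giving 1160 at 158 k$.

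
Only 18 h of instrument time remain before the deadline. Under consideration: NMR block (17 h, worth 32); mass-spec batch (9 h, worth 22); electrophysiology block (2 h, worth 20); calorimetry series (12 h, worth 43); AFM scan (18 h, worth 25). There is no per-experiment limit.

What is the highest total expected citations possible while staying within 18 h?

180

The ratio ordering already packs tightly: 9×electrophysiology block, 18 h, 180.
That's the maximum — no swap from here does better than 180.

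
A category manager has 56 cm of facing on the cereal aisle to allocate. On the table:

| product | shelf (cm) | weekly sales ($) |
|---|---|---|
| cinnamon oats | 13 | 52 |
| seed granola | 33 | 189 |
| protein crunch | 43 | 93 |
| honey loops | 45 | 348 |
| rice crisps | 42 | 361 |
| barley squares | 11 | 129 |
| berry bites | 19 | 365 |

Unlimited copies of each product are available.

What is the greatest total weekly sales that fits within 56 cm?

Ranking by ratio (weekly sales/cm): berry bites 19.21, barley squares 11.73, rice crisps 8.60, honey loops 7.73.
Best packing: barley squares + 2×berry bites — 49 cm, 859 total.
Every other selection either busts 56 cm or fails to beat 859.

859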